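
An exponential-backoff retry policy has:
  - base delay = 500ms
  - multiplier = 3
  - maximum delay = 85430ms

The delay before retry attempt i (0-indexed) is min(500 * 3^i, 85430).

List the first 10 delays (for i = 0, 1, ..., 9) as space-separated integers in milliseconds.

Computing each delay:
  i=0: min(500*3^0, 85430) = 500
  i=1: min(500*3^1, 85430) = 1500
  i=2: min(500*3^2, 85430) = 4500
  i=3: min(500*3^3, 85430) = 13500
  i=4: min(500*3^4, 85430) = 40500
  i=5: min(500*3^5, 85430) = 85430
  i=6: min(500*3^6, 85430) = 85430
  i=7: min(500*3^7, 85430) = 85430
  i=8: min(500*3^8, 85430) = 85430
  i=9: min(500*3^9, 85430) = 85430

Answer: 500 1500 4500 13500 40500 85430 85430 85430 85430 85430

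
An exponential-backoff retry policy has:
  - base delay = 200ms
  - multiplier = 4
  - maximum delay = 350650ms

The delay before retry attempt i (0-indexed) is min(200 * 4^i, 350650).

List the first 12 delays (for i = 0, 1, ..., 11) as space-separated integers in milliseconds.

Computing each delay:
  i=0: min(200*4^0, 350650) = 200
  i=1: min(200*4^1, 350650) = 800
  i=2: min(200*4^2, 350650) = 3200
  i=3: min(200*4^3, 350650) = 12800
  i=4: min(200*4^4, 350650) = 51200
  i=5: min(200*4^5, 350650) = 204800
  i=6: min(200*4^6, 350650) = 350650
  i=7: min(200*4^7, 350650) = 350650
  i=8: min(200*4^8, 350650) = 350650
  i=9: min(200*4^9, 350650) = 350650
  i=10: min(200*4^10, 350650) = 350650
  i=11: min(200*4^11, 350650) = 350650

Answer: 200 800 3200 12800 51200 204800 350650 350650 350650 350650 350650 350650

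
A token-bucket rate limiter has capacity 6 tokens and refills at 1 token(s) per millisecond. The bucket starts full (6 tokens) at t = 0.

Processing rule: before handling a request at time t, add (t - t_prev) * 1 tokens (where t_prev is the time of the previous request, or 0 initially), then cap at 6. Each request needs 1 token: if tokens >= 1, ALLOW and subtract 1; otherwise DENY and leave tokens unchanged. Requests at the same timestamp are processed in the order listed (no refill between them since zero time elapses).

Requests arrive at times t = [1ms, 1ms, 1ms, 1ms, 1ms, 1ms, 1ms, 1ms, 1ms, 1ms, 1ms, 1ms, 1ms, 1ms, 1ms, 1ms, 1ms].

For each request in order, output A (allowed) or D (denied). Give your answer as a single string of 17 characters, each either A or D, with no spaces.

Answer: AAAAAADDDDDDDDDDD

Derivation:
Simulating step by step:
  req#1 t=1ms: ALLOW
  req#2 t=1ms: ALLOW
  req#3 t=1ms: ALLOW
  req#4 t=1ms: ALLOW
  req#5 t=1ms: ALLOW
  req#6 t=1ms: ALLOW
  req#7 t=1ms: DENY
  req#8 t=1ms: DENY
  req#9 t=1ms: DENY
  req#10 t=1ms: DENY
  req#11 t=1ms: DENY
  req#12 t=1ms: DENY
  req#13 t=1ms: DENY
  req#14 t=1ms: DENY
  req#15 t=1ms: DENY
  req#16 t=1ms: DENY
  req#17 t=1ms: DENY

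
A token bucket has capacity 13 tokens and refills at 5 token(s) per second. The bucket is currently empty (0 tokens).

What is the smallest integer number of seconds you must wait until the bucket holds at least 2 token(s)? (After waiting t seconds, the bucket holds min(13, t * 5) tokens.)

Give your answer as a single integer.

Answer: 1

Derivation:
Need t * 5 >= 2, so t >= 2/5.
Smallest integer t = ceil(2/5) = 1.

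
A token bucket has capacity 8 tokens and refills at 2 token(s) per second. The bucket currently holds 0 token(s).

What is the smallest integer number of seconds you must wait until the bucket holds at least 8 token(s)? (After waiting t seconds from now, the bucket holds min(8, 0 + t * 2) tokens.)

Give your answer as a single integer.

Answer: 4

Derivation:
Need 0 + t * 2 >= 8, so t >= 8/2.
Smallest integer t = ceil(8/2) = 4.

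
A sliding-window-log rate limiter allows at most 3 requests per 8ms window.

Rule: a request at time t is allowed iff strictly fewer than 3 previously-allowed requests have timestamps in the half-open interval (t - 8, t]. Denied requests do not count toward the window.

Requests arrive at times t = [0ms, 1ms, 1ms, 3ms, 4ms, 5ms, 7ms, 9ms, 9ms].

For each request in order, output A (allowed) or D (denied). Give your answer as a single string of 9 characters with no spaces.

Answer: AAADDDDAA

Derivation:
Tracking allowed requests in the window:
  req#1 t=0ms: ALLOW
  req#2 t=1ms: ALLOW
  req#3 t=1ms: ALLOW
  req#4 t=3ms: DENY
  req#5 t=4ms: DENY
  req#6 t=5ms: DENY
  req#7 t=7ms: DENY
  req#8 t=9ms: ALLOW
  req#9 t=9ms: ALLOW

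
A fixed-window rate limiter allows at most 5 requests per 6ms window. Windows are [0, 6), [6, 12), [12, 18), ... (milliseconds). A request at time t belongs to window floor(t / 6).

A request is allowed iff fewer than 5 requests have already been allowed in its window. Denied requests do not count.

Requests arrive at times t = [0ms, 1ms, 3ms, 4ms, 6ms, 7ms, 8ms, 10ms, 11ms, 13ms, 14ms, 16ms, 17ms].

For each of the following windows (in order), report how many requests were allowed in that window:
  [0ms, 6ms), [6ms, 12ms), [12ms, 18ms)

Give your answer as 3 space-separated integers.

Answer: 4 5 4

Derivation:
Processing requests:
  req#1 t=0ms (window 0): ALLOW
  req#2 t=1ms (window 0): ALLOW
  req#3 t=3ms (window 0): ALLOW
  req#4 t=4ms (window 0): ALLOW
  req#5 t=6ms (window 1): ALLOW
  req#6 t=7ms (window 1): ALLOW
  req#7 t=8ms (window 1): ALLOW
  req#8 t=10ms (window 1): ALLOW
  req#9 t=11ms (window 1): ALLOW
  req#10 t=13ms (window 2): ALLOW
  req#11 t=14ms (window 2): ALLOW
  req#12 t=16ms (window 2): ALLOW
  req#13 t=17ms (window 2): ALLOW

Allowed counts by window: 4 5 4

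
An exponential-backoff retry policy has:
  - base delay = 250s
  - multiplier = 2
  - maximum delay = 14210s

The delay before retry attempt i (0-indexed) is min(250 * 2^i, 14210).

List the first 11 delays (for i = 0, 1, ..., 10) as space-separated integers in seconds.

Answer: 250 500 1000 2000 4000 8000 14210 14210 14210 14210 14210

Derivation:
Computing each delay:
  i=0: min(250*2^0, 14210) = 250
  i=1: min(250*2^1, 14210) = 500
  i=2: min(250*2^2, 14210) = 1000
  i=3: min(250*2^3, 14210) = 2000
  i=4: min(250*2^4, 14210) = 4000
  i=5: min(250*2^5, 14210) = 8000
  i=6: min(250*2^6, 14210) = 14210
  i=7: min(250*2^7, 14210) = 14210
  i=8: min(250*2^8, 14210) = 14210
  i=9: min(250*2^9, 14210) = 14210
  i=10: min(250*2^10, 14210) = 14210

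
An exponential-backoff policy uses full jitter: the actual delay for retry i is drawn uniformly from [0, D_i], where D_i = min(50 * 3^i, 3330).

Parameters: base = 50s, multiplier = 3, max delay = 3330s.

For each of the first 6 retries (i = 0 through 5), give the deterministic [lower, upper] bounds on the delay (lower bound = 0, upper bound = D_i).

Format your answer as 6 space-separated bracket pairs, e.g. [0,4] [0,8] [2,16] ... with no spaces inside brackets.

Answer: [0,50] [0,150] [0,450] [0,1350] [0,3330] [0,3330]

Derivation:
Computing bounds per retry:
  i=0: D_i=min(50*3^0,3330)=50, bounds=[0,50]
  i=1: D_i=min(50*3^1,3330)=150, bounds=[0,150]
  i=2: D_i=min(50*3^2,3330)=450, bounds=[0,450]
  i=3: D_i=min(50*3^3,3330)=1350, bounds=[0,1350]
  i=4: D_i=min(50*3^4,3330)=3330, bounds=[0,3330]
  i=5: D_i=min(50*3^5,3330)=3330, bounds=[0,3330]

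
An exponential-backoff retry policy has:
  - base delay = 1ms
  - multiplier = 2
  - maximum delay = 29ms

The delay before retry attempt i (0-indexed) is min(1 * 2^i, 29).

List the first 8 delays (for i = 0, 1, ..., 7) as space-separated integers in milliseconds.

Answer: 1 2 4 8 16 29 29 29

Derivation:
Computing each delay:
  i=0: min(1*2^0, 29) = 1
  i=1: min(1*2^1, 29) = 2
  i=2: min(1*2^2, 29) = 4
  i=3: min(1*2^3, 29) = 8
  i=4: min(1*2^4, 29) = 16
  i=5: min(1*2^5, 29) = 29
  i=6: min(1*2^6, 29) = 29
  i=7: min(1*2^7, 29) = 29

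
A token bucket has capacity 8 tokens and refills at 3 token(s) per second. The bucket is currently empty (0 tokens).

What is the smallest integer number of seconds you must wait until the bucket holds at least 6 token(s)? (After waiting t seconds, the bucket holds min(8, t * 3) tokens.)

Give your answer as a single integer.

Answer: 2

Derivation:
Need t * 3 >= 6, so t >= 6/3.
Smallest integer t = ceil(6/3) = 2.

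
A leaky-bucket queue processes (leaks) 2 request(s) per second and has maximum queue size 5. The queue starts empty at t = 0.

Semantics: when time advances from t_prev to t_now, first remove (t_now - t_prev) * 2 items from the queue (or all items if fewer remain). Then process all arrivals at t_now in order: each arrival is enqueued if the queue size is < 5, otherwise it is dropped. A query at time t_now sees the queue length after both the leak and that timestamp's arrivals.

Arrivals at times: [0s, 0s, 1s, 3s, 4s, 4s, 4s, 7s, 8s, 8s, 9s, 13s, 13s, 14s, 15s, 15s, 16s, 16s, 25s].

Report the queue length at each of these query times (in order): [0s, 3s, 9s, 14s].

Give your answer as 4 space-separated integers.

Queue lengths at query times:
  query t=0s: backlog = 2
  query t=3s: backlog = 1
  query t=9s: backlog = 1
  query t=14s: backlog = 1

Answer: 2 1 1 1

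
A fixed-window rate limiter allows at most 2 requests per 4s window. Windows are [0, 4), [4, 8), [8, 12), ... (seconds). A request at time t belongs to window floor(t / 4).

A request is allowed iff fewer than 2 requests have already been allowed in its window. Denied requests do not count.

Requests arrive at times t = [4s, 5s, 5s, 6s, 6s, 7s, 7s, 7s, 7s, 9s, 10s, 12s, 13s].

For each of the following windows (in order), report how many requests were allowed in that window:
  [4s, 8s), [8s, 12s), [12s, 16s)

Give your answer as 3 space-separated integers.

Processing requests:
  req#1 t=4s (window 1): ALLOW
  req#2 t=5s (window 1): ALLOW
  req#3 t=5s (window 1): DENY
  req#4 t=6s (window 1): DENY
  req#5 t=6s (window 1): DENY
  req#6 t=7s (window 1): DENY
  req#7 t=7s (window 1): DENY
  req#8 t=7s (window 1): DENY
  req#9 t=7s (window 1): DENY
  req#10 t=9s (window 2): ALLOW
  req#11 t=10s (window 2): ALLOW
  req#12 t=12s (window 3): ALLOW
  req#13 t=13s (window 3): ALLOW

Allowed counts by window: 2 2 2

Answer: 2 2 2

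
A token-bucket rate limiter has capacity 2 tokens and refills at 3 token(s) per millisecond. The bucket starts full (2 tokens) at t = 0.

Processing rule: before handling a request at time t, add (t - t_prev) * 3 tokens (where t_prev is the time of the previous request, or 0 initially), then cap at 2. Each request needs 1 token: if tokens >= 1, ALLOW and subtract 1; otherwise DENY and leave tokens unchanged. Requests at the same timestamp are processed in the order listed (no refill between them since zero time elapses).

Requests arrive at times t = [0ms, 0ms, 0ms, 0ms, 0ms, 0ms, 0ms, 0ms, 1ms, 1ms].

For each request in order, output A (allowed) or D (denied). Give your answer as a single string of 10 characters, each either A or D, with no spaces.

Simulating step by step:
  req#1 t=0ms: ALLOW
  req#2 t=0ms: ALLOW
  req#3 t=0ms: DENY
  req#4 t=0ms: DENY
  req#5 t=0ms: DENY
  req#6 t=0ms: DENY
  req#7 t=0ms: DENY
  req#8 t=0ms: DENY
  req#9 t=1ms: ALLOW
  req#10 t=1ms: ALLOW

Answer: AADDDDDDAA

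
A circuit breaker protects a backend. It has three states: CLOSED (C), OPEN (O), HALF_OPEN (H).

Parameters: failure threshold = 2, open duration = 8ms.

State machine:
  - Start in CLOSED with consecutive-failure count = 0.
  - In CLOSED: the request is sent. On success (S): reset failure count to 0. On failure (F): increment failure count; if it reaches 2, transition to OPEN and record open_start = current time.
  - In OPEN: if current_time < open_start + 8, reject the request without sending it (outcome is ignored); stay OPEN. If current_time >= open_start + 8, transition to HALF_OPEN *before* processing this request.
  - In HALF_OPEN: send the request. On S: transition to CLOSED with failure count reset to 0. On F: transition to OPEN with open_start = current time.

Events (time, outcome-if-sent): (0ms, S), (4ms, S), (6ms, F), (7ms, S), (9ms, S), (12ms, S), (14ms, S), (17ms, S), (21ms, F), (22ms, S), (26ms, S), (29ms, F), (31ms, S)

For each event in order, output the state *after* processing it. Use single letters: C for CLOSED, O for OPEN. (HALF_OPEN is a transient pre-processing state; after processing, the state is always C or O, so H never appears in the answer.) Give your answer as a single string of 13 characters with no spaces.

Answer: CCCCCCCCCCCCC

Derivation:
State after each event:
  event#1 t=0ms outcome=S: state=CLOSED
  event#2 t=4ms outcome=S: state=CLOSED
  event#3 t=6ms outcome=F: state=CLOSED
  event#4 t=7ms outcome=S: state=CLOSED
  event#5 t=9ms outcome=S: state=CLOSED
  event#6 t=12ms outcome=S: state=CLOSED
  event#7 t=14ms outcome=S: state=CLOSED
  event#8 t=17ms outcome=S: state=CLOSED
  event#9 t=21ms outcome=F: state=CLOSED
  event#10 t=22ms outcome=S: state=CLOSED
  event#11 t=26ms outcome=S: state=CLOSED
  event#12 t=29ms outcome=F: state=CLOSED
  event#13 t=31ms outcome=S: state=CLOSED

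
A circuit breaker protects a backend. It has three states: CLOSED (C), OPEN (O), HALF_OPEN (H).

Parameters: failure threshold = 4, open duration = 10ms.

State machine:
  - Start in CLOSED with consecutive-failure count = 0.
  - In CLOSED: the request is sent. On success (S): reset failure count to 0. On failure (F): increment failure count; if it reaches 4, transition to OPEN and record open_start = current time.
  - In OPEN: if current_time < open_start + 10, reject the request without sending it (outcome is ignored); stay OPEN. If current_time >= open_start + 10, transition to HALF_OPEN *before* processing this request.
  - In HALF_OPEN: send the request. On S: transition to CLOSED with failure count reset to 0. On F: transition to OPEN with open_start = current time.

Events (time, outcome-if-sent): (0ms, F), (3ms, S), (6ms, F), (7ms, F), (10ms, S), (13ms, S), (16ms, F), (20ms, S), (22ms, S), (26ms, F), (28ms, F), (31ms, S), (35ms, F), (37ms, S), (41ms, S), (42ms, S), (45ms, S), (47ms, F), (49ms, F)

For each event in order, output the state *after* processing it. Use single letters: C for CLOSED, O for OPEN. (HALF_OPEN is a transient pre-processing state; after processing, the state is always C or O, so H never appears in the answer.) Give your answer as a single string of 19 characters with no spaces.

Answer: CCCCCCCCCCCCCCCCCCC

Derivation:
State after each event:
  event#1 t=0ms outcome=F: state=CLOSED
  event#2 t=3ms outcome=S: state=CLOSED
  event#3 t=6ms outcome=F: state=CLOSED
  event#4 t=7ms outcome=F: state=CLOSED
  event#5 t=10ms outcome=S: state=CLOSED
  event#6 t=13ms outcome=S: state=CLOSED
  event#7 t=16ms outcome=F: state=CLOSED
  event#8 t=20ms outcome=S: state=CLOSED
  event#9 t=22ms outcome=S: state=CLOSED
  event#10 t=26ms outcome=F: state=CLOSED
  event#11 t=28ms outcome=F: state=CLOSED
  event#12 t=31ms outcome=S: state=CLOSED
  event#13 t=35ms outcome=F: state=CLOSED
  event#14 t=37ms outcome=S: state=CLOSED
  event#15 t=41ms outcome=S: state=CLOSED
  event#16 t=42ms outcome=S: state=CLOSED
  event#17 t=45ms outcome=S: state=CLOSED
  event#18 t=47ms outcome=F: state=CLOSED
  event#19 t=49ms outcome=F: state=CLOSED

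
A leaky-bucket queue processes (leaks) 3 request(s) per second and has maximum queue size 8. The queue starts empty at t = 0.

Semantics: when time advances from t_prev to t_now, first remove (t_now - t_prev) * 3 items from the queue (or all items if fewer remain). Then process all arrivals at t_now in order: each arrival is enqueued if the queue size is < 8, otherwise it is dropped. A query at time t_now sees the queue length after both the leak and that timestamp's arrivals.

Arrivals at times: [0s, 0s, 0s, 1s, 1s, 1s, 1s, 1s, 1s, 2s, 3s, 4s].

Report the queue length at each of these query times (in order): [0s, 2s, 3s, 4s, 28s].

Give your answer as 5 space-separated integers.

Answer: 3 4 2 1 0

Derivation:
Queue lengths at query times:
  query t=0s: backlog = 3
  query t=2s: backlog = 4
  query t=3s: backlog = 2
  query t=4s: backlog = 1
  query t=28s: backlog = 0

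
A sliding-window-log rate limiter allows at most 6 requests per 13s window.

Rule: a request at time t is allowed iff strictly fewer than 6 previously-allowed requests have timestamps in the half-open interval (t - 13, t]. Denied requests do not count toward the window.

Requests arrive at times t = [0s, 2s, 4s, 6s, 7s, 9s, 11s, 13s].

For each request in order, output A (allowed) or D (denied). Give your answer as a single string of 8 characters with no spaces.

Answer: AAAAAADA

Derivation:
Tracking allowed requests in the window:
  req#1 t=0s: ALLOW
  req#2 t=2s: ALLOW
  req#3 t=4s: ALLOW
  req#4 t=6s: ALLOW
  req#5 t=7s: ALLOW
  req#6 t=9s: ALLOW
  req#7 t=11s: DENY
  req#8 t=13s: ALLOW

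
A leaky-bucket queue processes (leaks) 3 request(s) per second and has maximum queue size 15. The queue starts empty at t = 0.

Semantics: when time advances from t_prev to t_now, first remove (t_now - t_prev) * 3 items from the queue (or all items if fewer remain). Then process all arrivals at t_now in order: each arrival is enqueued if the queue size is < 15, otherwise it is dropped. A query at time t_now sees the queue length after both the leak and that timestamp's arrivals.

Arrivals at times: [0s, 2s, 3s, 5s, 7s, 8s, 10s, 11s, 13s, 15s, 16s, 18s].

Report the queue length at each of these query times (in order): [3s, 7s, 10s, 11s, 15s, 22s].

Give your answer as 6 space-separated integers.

Answer: 1 1 1 1 1 0

Derivation:
Queue lengths at query times:
  query t=3s: backlog = 1
  query t=7s: backlog = 1
  query t=10s: backlog = 1
  query t=11s: backlog = 1
  query t=15s: backlog = 1
  query t=22s: backlog = 0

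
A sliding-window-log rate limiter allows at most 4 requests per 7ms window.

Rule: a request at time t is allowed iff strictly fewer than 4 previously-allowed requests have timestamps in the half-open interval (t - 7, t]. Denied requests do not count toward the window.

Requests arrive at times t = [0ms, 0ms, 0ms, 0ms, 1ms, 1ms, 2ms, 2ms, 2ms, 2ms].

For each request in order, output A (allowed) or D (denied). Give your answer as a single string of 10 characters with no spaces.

Tracking allowed requests in the window:
  req#1 t=0ms: ALLOW
  req#2 t=0ms: ALLOW
  req#3 t=0ms: ALLOW
  req#4 t=0ms: ALLOW
  req#5 t=1ms: DENY
  req#6 t=1ms: DENY
  req#7 t=2ms: DENY
  req#8 t=2ms: DENY
  req#9 t=2ms: DENY
  req#10 t=2ms: DENY

Answer: AAAADDDDDD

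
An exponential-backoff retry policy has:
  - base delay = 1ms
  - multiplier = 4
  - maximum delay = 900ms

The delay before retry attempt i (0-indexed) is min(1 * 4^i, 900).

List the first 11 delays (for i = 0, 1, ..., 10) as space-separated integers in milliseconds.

Answer: 1 4 16 64 256 900 900 900 900 900 900

Derivation:
Computing each delay:
  i=0: min(1*4^0, 900) = 1
  i=1: min(1*4^1, 900) = 4
  i=2: min(1*4^2, 900) = 16
  i=3: min(1*4^3, 900) = 64
  i=4: min(1*4^4, 900) = 256
  i=5: min(1*4^5, 900) = 900
  i=6: min(1*4^6, 900) = 900
  i=7: min(1*4^7, 900) = 900
  i=8: min(1*4^8, 900) = 900
  i=9: min(1*4^9, 900) = 900
  i=10: min(1*4^10, 900) = 900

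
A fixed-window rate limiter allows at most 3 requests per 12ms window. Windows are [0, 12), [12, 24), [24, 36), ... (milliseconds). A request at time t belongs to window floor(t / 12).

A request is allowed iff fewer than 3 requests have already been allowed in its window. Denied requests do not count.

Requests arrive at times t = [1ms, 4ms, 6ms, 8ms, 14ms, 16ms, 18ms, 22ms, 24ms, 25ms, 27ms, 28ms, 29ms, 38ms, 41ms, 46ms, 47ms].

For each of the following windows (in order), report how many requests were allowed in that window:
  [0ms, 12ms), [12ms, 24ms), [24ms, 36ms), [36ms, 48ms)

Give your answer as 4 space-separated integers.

Processing requests:
  req#1 t=1ms (window 0): ALLOW
  req#2 t=4ms (window 0): ALLOW
  req#3 t=6ms (window 0): ALLOW
  req#4 t=8ms (window 0): DENY
  req#5 t=14ms (window 1): ALLOW
  req#6 t=16ms (window 1): ALLOW
  req#7 t=18ms (window 1): ALLOW
  req#8 t=22ms (window 1): DENY
  req#9 t=24ms (window 2): ALLOW
  req#10 t=25ms (window 2): ALLOW
  req#11 t=27ms (window 2): ALLOW
  req#12 t=28ms (window 2): DENY
  req#13 t=29ms (window 2): DENY
  req#14 t=38ms (window 3): ALLOW
  req#15 t=41ms (window 3): ALLOW
  req#16 t=46ms (window 3): ALLOW
  req#17 t=47ms (window 3): DENY

Allowed counts by window: 3 3 3 3

Answer: 3 3 3 3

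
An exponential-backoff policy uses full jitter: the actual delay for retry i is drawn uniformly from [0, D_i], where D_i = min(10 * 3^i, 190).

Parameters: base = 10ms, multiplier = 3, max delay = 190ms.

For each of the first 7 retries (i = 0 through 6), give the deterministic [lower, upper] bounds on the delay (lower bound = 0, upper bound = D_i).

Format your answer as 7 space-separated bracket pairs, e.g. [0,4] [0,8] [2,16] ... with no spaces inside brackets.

Answer: [0,10] [0,30] [0,90] [0,190] [0,190] [0,190] [0,190]

Derivation:
Computing bounds per retry:
  i=0: D_i=min(10*3^0,190)=10, bounds=[0,10]
  i=1: D_i=min(10*3^1,190)=30, bounds=[0,30]
  i=2: D_i=min(10*3^2,190)=90, bounds=[0,90]
  i=3: D_i=min(10*3^3,190)=190, bounds=[0,190]
  i=4: D_i=min(10*3^4,190)=190, bounds=[0,190]
  i=5: D_i=min(10*3^5,190)=190, bounds=[0,190]
  i=6: D_i=min(10*3^6,190)=190, bounds=[0,190]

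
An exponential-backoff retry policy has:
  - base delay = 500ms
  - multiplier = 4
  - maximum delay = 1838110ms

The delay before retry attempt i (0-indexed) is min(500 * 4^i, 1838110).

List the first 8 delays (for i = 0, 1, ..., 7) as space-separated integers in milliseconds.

Answer: 500 2000 8000 32000 128000 512000 1838110 1838110

Derivation:
Computing each delay:
  i=0: min(500*4^0, 1838110) = 500
  i=1: min(500*4^1, 1838110) = 2000
  i=2: min(500*4^2, 1838110) = 8000
  i=3: min(500*4^3, 1838110) = 32000
  i=4: min(500*4^4, 1838110) = 128000
  i=5: min(500*4^5, 1838110) = 512000
  i=6: min(500*4^6, 1838110) = 1838110
  i=7: min(500*4^7, 1838110) = 1838110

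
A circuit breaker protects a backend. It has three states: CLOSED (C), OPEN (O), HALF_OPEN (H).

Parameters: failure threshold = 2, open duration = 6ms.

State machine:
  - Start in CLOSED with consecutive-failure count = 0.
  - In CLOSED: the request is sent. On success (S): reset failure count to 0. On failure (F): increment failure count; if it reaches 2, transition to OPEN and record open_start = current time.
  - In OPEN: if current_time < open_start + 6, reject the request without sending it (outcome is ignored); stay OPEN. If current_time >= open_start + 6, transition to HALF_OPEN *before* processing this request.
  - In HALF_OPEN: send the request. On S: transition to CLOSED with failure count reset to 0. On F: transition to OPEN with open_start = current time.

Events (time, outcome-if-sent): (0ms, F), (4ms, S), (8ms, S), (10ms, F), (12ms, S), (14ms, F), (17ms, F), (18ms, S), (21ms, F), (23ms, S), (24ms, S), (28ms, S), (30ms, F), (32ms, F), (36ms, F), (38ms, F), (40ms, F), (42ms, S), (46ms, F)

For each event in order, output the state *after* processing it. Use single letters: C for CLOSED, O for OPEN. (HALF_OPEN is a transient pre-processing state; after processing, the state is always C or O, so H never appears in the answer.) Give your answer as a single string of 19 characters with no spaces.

State after each event:
  event#1 t=0ms outcome=F: state=CLOSED
  event#2 t=4ms outcome=S: state=CLOSED
  event#3 t=8ms outcome=S: state=CLOSED
  event#4 t=10ms outcome=F: state=CLOSED
  event#5 t=12ms outcome=S: state=CLOSED
  event#6 t=14ms outcome=F: state=CLOSED
  event#7 t=17ms outcome=F: state=OPEN
  event#8 t=18ms outcome=S: state=OPEN
  event#9 t=21ms outcome=F: state=OPEN
  event#10 t=23ms outcome=S: state=CLOSED
  event#11 t=24ms outcome=S: state=CLOSED
  event#12 t=28ms outcome=S: state=CLOSED
  event#13 t=30ms outcome=F: state=CLOSED
  event#14 t=32ms outcome=F: state=OPEN
  event#15 t=36ms outcome=F: state=OPEN
  event#16 t=38ms outcome=F: state=OPEN
  event#17 t=40ms outcome=F: state=OPEN
  event#18 t=42ms outcome=S: state=OPEN
  event#19 t=46ms outcome=F: state=OPEN

Answer: CCCCCCOOOCCCCOOOOOO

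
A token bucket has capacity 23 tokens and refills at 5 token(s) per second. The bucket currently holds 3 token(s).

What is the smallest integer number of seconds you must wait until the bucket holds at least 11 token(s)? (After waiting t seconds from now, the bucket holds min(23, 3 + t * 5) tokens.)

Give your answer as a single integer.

Need 3 + t * 5 >= 11, so t >= 8/5.
Smallest integer t = ceil(8/5) = 2.

Answer: 2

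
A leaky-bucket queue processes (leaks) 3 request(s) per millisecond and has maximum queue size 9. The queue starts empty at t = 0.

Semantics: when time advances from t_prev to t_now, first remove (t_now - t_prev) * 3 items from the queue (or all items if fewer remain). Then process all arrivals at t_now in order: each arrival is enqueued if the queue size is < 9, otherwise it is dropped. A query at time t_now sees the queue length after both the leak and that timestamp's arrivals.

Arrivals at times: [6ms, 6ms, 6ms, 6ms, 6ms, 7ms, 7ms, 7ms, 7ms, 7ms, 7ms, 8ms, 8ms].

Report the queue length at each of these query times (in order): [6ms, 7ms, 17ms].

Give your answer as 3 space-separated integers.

Queue lengths at query times:
  query t=6ms: backlog = 5
  query t=7ms: backlog = 8
  query t=17ms: backlog = 0

Answer: 5 8 0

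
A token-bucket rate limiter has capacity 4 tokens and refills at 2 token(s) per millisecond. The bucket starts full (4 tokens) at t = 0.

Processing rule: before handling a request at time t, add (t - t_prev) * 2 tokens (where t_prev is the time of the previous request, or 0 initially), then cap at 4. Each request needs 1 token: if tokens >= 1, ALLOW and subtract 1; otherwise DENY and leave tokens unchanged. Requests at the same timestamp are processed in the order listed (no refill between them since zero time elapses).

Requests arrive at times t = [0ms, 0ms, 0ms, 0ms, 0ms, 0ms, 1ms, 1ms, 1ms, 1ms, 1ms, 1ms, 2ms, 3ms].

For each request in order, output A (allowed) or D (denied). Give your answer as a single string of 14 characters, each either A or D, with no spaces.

Answer: AAAADDAADDDDAA

Derivation:
Simulating step by step:
  req#1 t=0ms: ALLOW
  req#2 t=0ms: ALLOW
  req#3 t=0ms: ALLOW
  req#4 t=0ms: ALLOW
  req#5 t=0ms: DENY
  req#6 t=0ms: DENY
  req#7 t=1ms: ALLOW
  req#8 t=1ms: ALLOW
  req#9 t=1ms: DENY
  req#10 t=1ms: DENY
  req#11 t=1ms: DENY
  req#12 t=1ms: DENY
  req#13 t=2ms: ALLOW
  req#14 t=3ms: ALLOW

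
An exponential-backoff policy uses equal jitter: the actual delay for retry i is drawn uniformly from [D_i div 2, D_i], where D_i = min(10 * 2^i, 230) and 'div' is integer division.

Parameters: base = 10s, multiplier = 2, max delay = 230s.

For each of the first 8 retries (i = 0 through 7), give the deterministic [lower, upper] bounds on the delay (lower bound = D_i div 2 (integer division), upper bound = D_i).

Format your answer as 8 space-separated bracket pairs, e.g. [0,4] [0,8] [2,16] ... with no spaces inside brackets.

Computing bounds per retry:
  i=0: D_i=min(10*2^0,230)=10, bounds=[5,10]
  i=1: D_i=min(10*2^1,230)=20, bounds=[10,20]
  i=2: D_i=min(10*2^2,230)=40, bounds=[20,40]
  i=3: D_i=min(10*2^3,230)=80, bounds=[40,80]
  i=4: D_i=min(10*2^4,230)=160, bounds=[80,160]
  i=5: D_i=min(10*2^5,230)=230, bounds=[115,230]
  i=6: D_i=min(10*2^6,230)=230, bounds=[115,230]
  i=7: D_i=min(10*2^7,230)=230, bounds=[115,230]

Answer: [5,10] [10,20] [20,40] [40,80] [80,160] [115,230] [115,230] [115,230]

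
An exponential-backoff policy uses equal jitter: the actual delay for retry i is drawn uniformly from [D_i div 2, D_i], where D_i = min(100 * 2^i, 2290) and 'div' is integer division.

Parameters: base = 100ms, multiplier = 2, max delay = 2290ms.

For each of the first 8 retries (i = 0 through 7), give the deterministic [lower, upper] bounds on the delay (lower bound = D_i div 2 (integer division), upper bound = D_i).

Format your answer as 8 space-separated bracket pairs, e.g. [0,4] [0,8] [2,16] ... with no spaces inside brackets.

Answer: [50,100] [100,200] [200,400] [400,800] [800,1600] [1145,2290] [1145,2290] [1145,2290]

Derivation:
Computing bounds per retry:
  i=0: D_i=min(100*2^0,2290)=100, bounds=[50,100]
  i=1: D_i=min(100*2^1,2290)=200, bounds=[100,200]
  i=2: D_i=min(100*2^2,2290)=400, bounds=[200,400]
  i=3: D_i=min(100*2^3,2290)=800, bounds=[400,800]
  i=4: D_i=min(100*2^4,2290)=1600, bounds=[800,1600]
  i=5: D_i=min(100*2^5,2290)=2290, bounds=[1145,2290]
  i=6: D_i=min(100*2^6,2290)=2290, bounds=[1145,2290]
  i=7: D_i=min(100*2^7,2290)=2290, bounds=[1145,2290]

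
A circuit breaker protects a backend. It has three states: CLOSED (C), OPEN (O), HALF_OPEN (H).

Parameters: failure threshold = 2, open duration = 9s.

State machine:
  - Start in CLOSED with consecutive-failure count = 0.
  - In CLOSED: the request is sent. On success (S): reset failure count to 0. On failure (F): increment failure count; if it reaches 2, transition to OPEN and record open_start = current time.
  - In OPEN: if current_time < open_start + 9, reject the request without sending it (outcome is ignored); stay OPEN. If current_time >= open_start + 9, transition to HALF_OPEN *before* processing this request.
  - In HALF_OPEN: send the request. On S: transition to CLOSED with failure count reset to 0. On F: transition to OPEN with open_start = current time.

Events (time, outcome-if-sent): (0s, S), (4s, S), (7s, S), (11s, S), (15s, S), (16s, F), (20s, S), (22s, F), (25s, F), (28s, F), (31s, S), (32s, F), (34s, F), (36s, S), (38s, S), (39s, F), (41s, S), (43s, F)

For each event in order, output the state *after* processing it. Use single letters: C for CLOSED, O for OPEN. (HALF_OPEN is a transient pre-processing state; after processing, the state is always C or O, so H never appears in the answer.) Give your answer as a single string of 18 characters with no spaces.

Answer: CCCCCCCCOOOOOOOOOO

Derivation:
State after each event:
  event#1 t=0s outcome=S: state=CLOSED
  event#2 t=4s outcome=S: state=CLOSED
  event#3 t=7s outcome=S: state=CLOSED
  event#4 t=11s outcome=S: state=CLOSED
  event#5 t=15s outcome=S: state=CLOSED
  event#6 t=16s outcome=F: state=CLOSED
  event#7 t=20s outcome=S: state=CLOSED
  event#8 t=22s outcome=F: state=CLOSED
  event#9 t=25s outcome=F: state=OPEN
  event#10 t=28s outcome=F: state=OPEN
  event#11 t=31s outcome=S: state=OPEN
  event#12 t=32s outcome=F: state=OPEN
  event#13 t=34s outcome=F: state=OPEN
  event#14 t=36s outcome=S: state=OPEN
  event#15 t=38s outcome=S: state=OPEN
  event#16 t=39s outcome=F: state=OPEN
  event#17 t=41s outcome=S: state=OPEN
  event#18 t=43s outcome=F: state=OPEN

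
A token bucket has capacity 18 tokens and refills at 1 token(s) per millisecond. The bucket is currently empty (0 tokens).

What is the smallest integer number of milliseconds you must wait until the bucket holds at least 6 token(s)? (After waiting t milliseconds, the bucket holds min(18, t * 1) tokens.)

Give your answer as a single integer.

Need t * 1 >= 6, so t >= 6/1.
Smallest integer t = ceil(6/1) = 6.

Answer: 6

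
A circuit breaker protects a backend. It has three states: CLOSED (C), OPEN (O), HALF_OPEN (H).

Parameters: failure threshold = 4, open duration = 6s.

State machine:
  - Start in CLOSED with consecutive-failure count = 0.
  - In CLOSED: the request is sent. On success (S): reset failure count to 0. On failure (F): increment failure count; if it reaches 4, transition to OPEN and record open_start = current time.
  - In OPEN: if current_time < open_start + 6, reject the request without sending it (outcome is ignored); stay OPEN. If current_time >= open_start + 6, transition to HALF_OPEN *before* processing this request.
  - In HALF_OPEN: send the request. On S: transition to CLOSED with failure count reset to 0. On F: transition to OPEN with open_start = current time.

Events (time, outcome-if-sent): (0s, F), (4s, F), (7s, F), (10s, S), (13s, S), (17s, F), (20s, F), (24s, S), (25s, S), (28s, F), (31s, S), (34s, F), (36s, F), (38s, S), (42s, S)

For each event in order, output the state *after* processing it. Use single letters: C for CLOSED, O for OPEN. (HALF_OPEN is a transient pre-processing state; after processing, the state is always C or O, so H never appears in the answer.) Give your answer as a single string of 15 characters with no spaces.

State after each event:
  event#1 t=0s outcome=F: state=CLOSED
  event#2 t=4s outcome=F: state=CLOSED
  event#3 t=7s outcome=F: state=CLOSED
  event#4 t=10s outcome=S: state=CLOSED
  event#5 t=13s outcome=S: state=CLOSED
  event#6 t=17s outcome=F: state=CLOSED
  event#7 t=20s outcome=F: state=CLOSED
  event#8 t=24s outcome=S: state=CLOSED
  event#9 t=25s outcome=S: state=CLOSED
  event#10 t=28s outcome=F: state=CLOSED
  event#11 t=31s outcome=S: state=CLOSED
  event#12 t=34s outcome=F: state=CLOSED
  event#13 t=36s outcome=F: state=CLOSED
  event#14 t=38s outcome=S: state=CLOSED
  event#15 t=42s outcome=S: state=CLOSED

Answer: CCCCCCCCCCCCCCC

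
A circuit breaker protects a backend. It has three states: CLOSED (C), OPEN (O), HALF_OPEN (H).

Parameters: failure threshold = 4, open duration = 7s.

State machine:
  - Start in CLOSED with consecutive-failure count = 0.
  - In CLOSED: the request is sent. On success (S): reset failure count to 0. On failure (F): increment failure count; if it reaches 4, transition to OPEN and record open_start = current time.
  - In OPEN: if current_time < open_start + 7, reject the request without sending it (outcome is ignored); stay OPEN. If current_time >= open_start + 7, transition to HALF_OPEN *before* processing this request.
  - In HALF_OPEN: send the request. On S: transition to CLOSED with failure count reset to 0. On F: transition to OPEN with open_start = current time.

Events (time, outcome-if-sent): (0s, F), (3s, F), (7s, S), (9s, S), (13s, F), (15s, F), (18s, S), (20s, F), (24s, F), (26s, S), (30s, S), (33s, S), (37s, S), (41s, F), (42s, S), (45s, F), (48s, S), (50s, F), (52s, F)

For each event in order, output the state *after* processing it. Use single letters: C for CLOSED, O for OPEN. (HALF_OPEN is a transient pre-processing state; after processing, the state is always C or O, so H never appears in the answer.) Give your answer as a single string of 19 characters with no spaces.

State after each event:
  event#1 t=0s outcome=F: state=CLOSED
  event#2 t=3s outcome=F: state=CLOSED
  event#3 t=7s outcome=S: state=CLOSED
  event#4 t=9s outcome=S: state=CLOSED
  event#5 t=13s outcome=F: state=CLOSED
  event#6 t=15s outcome=F: state=CLOSED
  event#7 t=18s outcome=S: state=CLOSED
  event#8 t=20s outcome=F: state=CLOSED
  event#9 t=24s outcome=F: state=CLOSED
  event#10 t=26s outcome=S: state=CLOSED
  event#11 t=30s outcome=S: state=CLOSED
  event#12 t=33s outcome=S: state=CLOSED
  event#13 t=37s outcome=S: state=CLOSED
  event#14 t=41s outcome=F: state=CLOSED
  event#15 t=42s outcome=S: state=CLOSED
  event#16 t=45s outcome=F: state=CLOSED
  event#17 t=48s outcome=S: state=CLOSED
  event#18 t=50s outcome=F: state=CLOSED
  event#19 t=52s outcome=F: state=CLOSED

Answer: CCCCCCCCCCCCCCCCCCC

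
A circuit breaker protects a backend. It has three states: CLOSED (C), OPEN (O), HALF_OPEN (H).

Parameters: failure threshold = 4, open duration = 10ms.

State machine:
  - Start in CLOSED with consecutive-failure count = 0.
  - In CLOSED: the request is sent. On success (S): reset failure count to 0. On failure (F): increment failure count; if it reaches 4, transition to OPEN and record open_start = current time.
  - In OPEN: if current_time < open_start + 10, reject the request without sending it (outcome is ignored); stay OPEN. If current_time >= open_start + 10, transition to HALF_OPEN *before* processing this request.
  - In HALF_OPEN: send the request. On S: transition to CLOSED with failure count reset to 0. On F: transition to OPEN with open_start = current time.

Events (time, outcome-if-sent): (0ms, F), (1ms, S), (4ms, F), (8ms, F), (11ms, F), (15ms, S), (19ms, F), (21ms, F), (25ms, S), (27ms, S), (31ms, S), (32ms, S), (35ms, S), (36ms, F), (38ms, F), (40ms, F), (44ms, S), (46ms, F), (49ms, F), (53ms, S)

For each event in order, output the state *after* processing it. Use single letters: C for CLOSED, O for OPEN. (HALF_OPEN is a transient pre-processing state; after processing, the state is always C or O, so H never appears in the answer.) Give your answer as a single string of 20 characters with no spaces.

State after each event:
  event#1 t=0ms outcome=F: state=CLOSED
  event#2 t=1ms outcome=S: state=CLOSED
  event#3 t=4ms outcome=F: state=CLOSED
  event#4 t=8ms outcome=F: state=CLOSED
  event#5 t=11ms outcome=F: state=CLOSED
  event#6 t=15ms outcome=S: state=CLOSED
  event#7 t=19ms outcome=F: state=CLOSED
  event#8 t=21ms outcome=F: state=CLOSED
  event#9 t=25ms outcome=S: state=CLOSED
  event#10 t=27ms outcome=S: state=CLOSED
  event#11 t=31ms outcome=S: state=CLOSED
  event#12 t=32ms outcome=S: state=CLOSED
  event#13 t=35ms outcome=S: state=CLOSED
  event#14 t=36ms outcome=F: state=CLOSED
  event#15 t=38ms outcome=F: state=CLOSED
  event#16 t=40ms outcome=F: state=CLOSED
  event#17 t=44ms outcome=S: state=CLOSED
  event#18 t=46ms outcome=F: state=CLOSED
  event#19 t=49ms outcome=F: state=CLOSED
  event#20 t=53ms outcome=S: state=CLOSED

Answer: CCCCCCCCCCCCCCCCCCCC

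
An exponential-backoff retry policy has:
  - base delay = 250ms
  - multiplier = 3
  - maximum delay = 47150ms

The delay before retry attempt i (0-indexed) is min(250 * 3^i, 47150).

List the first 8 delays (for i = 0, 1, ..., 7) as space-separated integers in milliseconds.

Answer: 250 750 2250 6750 20250 47150 47150 47150

Derivation:
Computing each delay:
  i=0: min(250*3^0, 47150) = 250
  i=1: min(250*3^1, 47150) = 750
  i=2: min(250*3^2, 47150) = 2250
  i=3: min(250*3^3, 47150) = 6750
  i=4: min(250*3^4, 47150) = 20250
  i=5: min(250*3^5, 47150) = 47150
  i=6: min(250*3^6, 47150) = 47150
  i=7: min(250*3^7, 47150) = 47150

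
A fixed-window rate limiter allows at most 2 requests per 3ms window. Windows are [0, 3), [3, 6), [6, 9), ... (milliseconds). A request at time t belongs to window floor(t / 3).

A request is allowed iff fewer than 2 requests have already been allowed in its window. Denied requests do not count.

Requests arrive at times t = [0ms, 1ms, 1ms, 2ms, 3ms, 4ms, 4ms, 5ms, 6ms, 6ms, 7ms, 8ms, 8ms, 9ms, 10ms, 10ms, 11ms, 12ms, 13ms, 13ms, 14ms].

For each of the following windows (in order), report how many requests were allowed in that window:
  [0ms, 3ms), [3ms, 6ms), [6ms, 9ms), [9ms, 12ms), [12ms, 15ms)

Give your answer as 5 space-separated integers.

Processing requests:
  req#1 t=0ms (window 0): ALLOW
  req#2 t=1ms (window 0): ALLOW
  req#3 t=1ms (window 0): DENY
  req#4 t=2ms (window 0): DENY
  req#5 t=3ms (window 1): ALLOW
  req#6 t=4ms (window 1): ALLOW
  req#7 t=4ms (window 1): DENY
  req#8 t=5ms (window 1): DENY
  req#9 t=6ms (window 2): ALLOW
  req#10 t=6ms (window 2): ALLOW
  req#11 t=7ms (window 2): DENY
  req#12 t=8ms (window 2): DENY
  req#13 t=8ms (window 2): DENY
  req#14 t=9ms (window 3): ALLOW
  req#15 t=10ms (window 3): ALLOW
  req#16 t=10ms (window 3): DENY
  req#17 t=11ms (window 3): DENY
  req#18 t=12ms (window 4): ALLOW
  req#19 t=13ms (window 4): ALLOW
  req#20 t=13ms (window 4): DENY
  req#21 t=14ms (window 4): DENY

Allowed counts by window: 2 2 2 2 2

Answer: 2 2 2 2 2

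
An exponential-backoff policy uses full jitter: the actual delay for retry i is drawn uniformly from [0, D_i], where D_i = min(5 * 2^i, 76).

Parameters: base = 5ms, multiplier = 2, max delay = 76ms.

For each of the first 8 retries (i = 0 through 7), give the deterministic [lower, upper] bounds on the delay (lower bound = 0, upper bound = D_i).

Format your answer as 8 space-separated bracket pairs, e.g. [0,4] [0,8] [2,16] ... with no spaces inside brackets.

Computing bounds per retry:
  i=0: D_i=min(5*2^0,76)=5, bounds=[0,5]
  i=1: D_i=min(5*2^1,76)=10, bounds=[0,10]
  i=2: D_i=min(5*2^2,76)=20, bounds=[0,20]
  i=3: D_i=min(5*2^3,76)=40, bounds=[0,40]
  i=4: D_i=min(5*2^4,76)=76, bounds=[0,76]
  i=5: D_i=min(5*2^5,76)=76, bounds=[0,76]
  i=6: D_i=min(5*2^6,76)=76, bounds=[0,76]
  i=7: D_i=min(5*2^7,76)=76, bounds=[0,76]

Answer: [0,5] [0,10] [0,20] [0,40] [0,76] [0,76] [0,76] [0,76]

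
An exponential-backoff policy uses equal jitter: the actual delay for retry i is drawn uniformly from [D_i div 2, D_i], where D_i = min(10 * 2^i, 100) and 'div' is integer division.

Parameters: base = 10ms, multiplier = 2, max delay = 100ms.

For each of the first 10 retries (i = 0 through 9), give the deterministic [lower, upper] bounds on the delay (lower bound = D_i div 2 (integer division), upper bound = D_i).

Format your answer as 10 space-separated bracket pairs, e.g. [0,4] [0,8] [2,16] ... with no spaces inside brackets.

Computing bounds per retry:
  i=0: D_i=min(10*2^0,100)=10, bounds=[5,10]
  i=1: D_i=min(10*2^1,100)=20, bounds=[10,20]
  i=2: D_i=min(10*2^2,100)=40, bounds=[20,40]
  i=3: D_i=min(10*2^3,100)=80, bounds=[40,80]
  i=4: D_i=min(10*2^4,100)=100, bounds=[50,100]
  i=5: D_i=min(10*2^5,100)=100, bounds=[50,100]
  i=6: D_i=min(10*2^6,100)=100, bounds=[50,100]
  i=7: D_i=min(10*2^7,100)=100, bounds=[50,100]
  i=8: D_i=min(10*2^8,100)=100, bounds=[50,100]
  i=9: D_i=min(10*2^9,100)=100, bounds=[50,100]

Answer: [5,10] [10,20] [20,40] [40,80] [50,100] [50,100] [50,100] [50,100] [50,100] [50,100]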